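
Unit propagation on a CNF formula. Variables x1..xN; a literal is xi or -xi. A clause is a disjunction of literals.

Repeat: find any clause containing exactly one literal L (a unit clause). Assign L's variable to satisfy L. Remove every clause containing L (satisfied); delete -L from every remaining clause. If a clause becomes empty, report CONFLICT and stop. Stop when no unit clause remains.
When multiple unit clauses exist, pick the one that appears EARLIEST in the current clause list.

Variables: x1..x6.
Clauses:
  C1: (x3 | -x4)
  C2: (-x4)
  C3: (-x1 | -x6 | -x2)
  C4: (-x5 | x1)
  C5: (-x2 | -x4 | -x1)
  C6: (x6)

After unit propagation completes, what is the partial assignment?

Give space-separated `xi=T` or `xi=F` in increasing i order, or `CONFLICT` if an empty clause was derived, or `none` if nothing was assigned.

Answer: x4=F x6=T

Derivation:
unit clause [-4] forces x4=F; simplify:
  satisfied 3 clause(s); 3 remain; assigned so far: [4]
unit clause [6] forces x6=T; simplify:
  drop -6 from [-1, -6, -2] -> [-1, -2]
  satisfied 1 clause(s); 2 remain; assigned so far: [4, 6]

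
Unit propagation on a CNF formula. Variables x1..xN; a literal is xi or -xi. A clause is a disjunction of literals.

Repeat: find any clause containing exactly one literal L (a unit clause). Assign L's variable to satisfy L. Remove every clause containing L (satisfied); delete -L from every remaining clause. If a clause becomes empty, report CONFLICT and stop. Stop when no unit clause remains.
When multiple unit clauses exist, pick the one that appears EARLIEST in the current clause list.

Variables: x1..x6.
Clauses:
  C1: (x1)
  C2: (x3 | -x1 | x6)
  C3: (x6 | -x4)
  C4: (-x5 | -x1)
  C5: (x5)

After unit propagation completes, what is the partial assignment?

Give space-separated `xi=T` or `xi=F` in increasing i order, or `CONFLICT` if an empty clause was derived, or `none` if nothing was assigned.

Answer: CONFLICT

Derivation:
unit clause [1] forces x1=T; simplify:
  drop -1 from [3, -1, 6] -> [3, 6]
  drop -1 from [-5, -1] -> [-5]
  satisfied 1 clause(s); 4 remain; assigned so far: [1]
unit clause [-5] forces x5=F; simplify:
  drop 5 from [5] -> [] (empty!)
  satisfied 1 clause(s); 3 remain; assigned so far: [1, 5]
CONFLICT (empty clause)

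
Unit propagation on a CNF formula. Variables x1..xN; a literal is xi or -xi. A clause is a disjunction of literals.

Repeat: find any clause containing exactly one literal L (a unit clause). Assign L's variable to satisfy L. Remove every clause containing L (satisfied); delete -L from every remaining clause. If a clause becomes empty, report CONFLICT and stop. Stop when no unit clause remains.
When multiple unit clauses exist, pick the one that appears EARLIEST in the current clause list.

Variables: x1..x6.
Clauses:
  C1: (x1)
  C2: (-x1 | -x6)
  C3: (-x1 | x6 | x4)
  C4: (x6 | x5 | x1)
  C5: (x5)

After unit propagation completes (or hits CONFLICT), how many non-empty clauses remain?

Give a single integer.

Answer: 0

Derivation:
unit clause [1] forces x1=T; simplify:
  drop -1 from [-1, -6] -> [-6]
  drop -1 from [-1, 6, 4] -> [6, 4]
  satisfied 2 clause(s); 3 remain; assigned so far: [1]
unit clause [-6] forces x6=F; simplify:
  drop 6 from [6, 4] -> [4]
  satisfied 1 clause(s); 2 remain; assigned so far: [1, 6]
unit clause [4] forces x4=T; simplify:
  satisfied 1 clause(s); 1 remain; assigned so far: [1, 4, 6]
unit clause [5] forces x5=T; simplify:
  satisfied 1 clause(s); 0 remain; assigned so far: [1, 4, 5, 6]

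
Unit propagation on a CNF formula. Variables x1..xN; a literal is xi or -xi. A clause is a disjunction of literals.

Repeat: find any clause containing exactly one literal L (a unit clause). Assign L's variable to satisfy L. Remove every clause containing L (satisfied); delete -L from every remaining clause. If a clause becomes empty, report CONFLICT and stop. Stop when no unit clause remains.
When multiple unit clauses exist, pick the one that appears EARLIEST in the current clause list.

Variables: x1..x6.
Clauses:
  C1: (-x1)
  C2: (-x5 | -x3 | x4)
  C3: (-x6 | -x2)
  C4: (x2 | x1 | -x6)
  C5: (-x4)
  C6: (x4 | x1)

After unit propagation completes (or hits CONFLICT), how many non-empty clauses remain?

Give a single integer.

Answer: 3

Derivation:
unit clause [-1] forces x1=F; simplify:
  drop 1 from [2, 1, -6] -> [2, -6]
  drop 1 from [4, 1] -> [4]
  satisfied 1 clause(s); 5 remain; assigned so far: [1]
unit clause [-4] forces x4=F; simplify:
  drop 4 from [-5, -3, 4] -> [-5, -3]
  drop 4 from [4] -> [] (empty!)
  satisfied 1 clause(s); 4 remain; assigned so far: [1, 4]
CONFLICT (empty clause)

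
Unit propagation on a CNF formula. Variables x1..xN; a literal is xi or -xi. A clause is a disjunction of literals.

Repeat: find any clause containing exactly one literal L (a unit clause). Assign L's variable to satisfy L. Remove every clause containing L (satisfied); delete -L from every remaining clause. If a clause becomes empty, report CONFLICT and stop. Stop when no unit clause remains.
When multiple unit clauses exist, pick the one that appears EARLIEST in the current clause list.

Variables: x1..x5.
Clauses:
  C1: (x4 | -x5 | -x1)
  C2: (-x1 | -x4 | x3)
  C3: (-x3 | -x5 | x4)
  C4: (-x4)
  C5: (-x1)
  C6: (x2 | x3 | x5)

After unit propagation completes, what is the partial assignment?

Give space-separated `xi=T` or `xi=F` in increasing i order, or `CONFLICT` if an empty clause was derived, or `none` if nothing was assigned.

unit clause [-4] forces x4=F; simplify:
  drop 4 from [4, -5, -1] -> [-5, -1]
  drop 4 from [-3, -5, 4] -> [-3, -5]
  satisfied 2 clause(s); 4 remain; assigned so far: [4]
unit clause [-1] forces x1=F; simplify:
  satisfied 2 clause(s); 2 remain; assigned so far: [1, 4]

Answer: x1=F x4=F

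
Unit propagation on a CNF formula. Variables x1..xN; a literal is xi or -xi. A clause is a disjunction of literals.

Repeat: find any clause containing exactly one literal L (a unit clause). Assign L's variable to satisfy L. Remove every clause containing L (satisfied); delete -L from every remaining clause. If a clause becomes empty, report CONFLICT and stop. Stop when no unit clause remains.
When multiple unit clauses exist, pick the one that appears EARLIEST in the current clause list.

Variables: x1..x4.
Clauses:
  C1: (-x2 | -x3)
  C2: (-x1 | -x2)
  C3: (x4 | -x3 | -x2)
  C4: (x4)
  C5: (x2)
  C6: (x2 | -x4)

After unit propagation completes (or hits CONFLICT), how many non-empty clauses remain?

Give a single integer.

unit clause [4] forces x4=T; simplify:
  drop -4 from [2, -4] -> [2]
  satisfied 2 clause(s); 4 remain; assigned so far: [4]
unit clause [2] forces x2=T; simplify:
  drop -2 from [-2, -3] -> [-3]
  drop -2 from [-1, -2] -> [-1]
  satisfied 2 clause(s); 2 remain; assigned so far: [2, 4]
unit clause [-3] forces x3=F; simplify:
  satisfied 1 clause(s); 1 remain; assigned so far: [2, 3, 4]
unit clause [-1] forces x1=F; simplify:
  satisfied 1 clause(s); 0 remain; assigned so far: [1, 2, 3, 4]

Answer: 0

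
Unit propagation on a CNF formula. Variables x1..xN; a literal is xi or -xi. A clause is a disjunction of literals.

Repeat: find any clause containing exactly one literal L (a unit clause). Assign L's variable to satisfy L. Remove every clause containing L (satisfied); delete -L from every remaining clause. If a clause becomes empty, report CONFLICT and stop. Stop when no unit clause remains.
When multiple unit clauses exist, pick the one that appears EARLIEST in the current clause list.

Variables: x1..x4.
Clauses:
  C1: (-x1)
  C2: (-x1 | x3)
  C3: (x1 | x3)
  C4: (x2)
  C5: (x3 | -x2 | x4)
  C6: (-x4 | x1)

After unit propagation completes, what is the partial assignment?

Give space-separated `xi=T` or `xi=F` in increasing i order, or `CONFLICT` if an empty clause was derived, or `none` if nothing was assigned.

Answer: x1=F x2=T x3=T x4=F

Derivation:
unit clause [-1] forces x1=F; simplify:
  drop 1 from [1, 3] -> [3]
  drop 1 from [-4, 1] -> [-4]
  satisfied 2 clause(s); 4 remain; assigned so far: [1]
unit clause [3] forces x3=T; simplify:
  satisfied 2 clause(s); 2 remain; assigned so far: [1, 3]
unit clause [2] forces x2=T; simplify:
  satisfied 1 clause(s); 1 remain; assigned so far: [1, 2, 3]
unit clause [-4] forces x4=F; simplify:
  satisfied 1 clause(s); 0 remain; assigned so far: [1, 2, 3, 4]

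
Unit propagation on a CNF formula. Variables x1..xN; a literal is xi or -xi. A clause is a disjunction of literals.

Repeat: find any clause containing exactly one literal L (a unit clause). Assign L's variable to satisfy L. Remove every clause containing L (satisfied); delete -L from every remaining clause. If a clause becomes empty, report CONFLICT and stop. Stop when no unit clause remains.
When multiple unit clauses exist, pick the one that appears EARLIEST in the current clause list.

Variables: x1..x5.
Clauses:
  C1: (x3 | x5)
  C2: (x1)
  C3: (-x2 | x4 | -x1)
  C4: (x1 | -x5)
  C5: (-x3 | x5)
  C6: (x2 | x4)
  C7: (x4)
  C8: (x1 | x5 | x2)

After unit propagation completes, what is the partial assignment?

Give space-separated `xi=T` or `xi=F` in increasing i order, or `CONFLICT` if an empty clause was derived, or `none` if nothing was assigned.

unit clause [1] forces x1=T; simplify:
  drop -1 from [-2, 4, -1] -> [-2, 4]
  satisfied 3 clause(s); 5 remain; assigned so far: [1]
unit clause [4] forces x4=T; simplify:
  satisfied 3 clause(s); 2 remain; assigned so far: [1, 4]

Answer: x1=T x4=T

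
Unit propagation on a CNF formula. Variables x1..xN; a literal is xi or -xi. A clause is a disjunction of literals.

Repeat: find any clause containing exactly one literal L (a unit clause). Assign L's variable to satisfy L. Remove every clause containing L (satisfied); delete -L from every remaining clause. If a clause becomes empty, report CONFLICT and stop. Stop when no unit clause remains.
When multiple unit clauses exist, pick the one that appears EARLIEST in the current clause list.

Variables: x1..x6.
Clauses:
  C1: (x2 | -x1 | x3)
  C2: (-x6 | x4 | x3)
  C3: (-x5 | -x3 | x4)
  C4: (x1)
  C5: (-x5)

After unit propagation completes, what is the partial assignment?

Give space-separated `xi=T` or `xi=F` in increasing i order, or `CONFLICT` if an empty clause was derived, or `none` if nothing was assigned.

unit clause [1] forces x1=T; simplify:
  drop -1 from [2, -1, 3] -> [2, 3]
  satisfied 1 clause(s); 4 remain; assigned so far: [1]
unit clause [-5] forces x5=F; simplify:
  satisfied 2 clause(s); 2 remain; assigned so far: [1, 5]

Answer: x1=T x5=F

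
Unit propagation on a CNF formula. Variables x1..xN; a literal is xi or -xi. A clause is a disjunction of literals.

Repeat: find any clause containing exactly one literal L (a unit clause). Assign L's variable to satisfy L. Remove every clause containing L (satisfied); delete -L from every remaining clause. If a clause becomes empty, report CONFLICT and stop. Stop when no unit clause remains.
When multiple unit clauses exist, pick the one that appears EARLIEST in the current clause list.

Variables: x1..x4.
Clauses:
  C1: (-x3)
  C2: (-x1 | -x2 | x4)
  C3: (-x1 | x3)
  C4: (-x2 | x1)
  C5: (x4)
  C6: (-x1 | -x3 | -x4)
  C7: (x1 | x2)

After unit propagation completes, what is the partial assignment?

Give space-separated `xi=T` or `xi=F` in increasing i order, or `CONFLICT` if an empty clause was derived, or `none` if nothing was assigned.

Answer: CONFLICT

Derivation:
unit clause [-3] forces x3=F; simplify:
  drop 3 from [-1, 3] -> [-1]
  satisfied 2 clause(s); 5 remain; assigned so far: [3]
unit clause [-1] forces x1=F; simplify:
  drop 1 from [-2, 1] -> [-2]
  drop 1 from [1, 2] -> [2]
  satisfied 2 clause(s); 3 remain; assigned so far: [1, 3]
unit clause [-2] forces x2=F; simplify:
  drop 2 from [2] -> [] (empty!)
  satisfied 1 clause(s); 2 remain; assigned so far: [1, 2, 3]
CONFLICT (empty clause)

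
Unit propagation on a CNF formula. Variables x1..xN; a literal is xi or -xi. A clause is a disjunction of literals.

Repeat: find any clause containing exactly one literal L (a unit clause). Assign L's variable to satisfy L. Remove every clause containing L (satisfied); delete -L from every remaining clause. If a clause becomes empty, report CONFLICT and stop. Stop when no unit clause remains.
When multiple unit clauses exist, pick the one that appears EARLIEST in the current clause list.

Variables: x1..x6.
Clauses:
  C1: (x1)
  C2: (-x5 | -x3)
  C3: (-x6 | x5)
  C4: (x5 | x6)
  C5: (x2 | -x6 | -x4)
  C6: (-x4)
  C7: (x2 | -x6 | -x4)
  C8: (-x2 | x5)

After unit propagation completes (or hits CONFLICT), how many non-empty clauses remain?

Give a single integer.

Answer: 4

Derivation:
unit clause [1] forces x1=T; simplify:
  satisfied 1 clause(s); 7 remain; assigned so far: [1]
unit clause [-4] forces x4=F; simplify:
  satisfied 3 clause(s); 4 remain; assigned so far: [1, 4]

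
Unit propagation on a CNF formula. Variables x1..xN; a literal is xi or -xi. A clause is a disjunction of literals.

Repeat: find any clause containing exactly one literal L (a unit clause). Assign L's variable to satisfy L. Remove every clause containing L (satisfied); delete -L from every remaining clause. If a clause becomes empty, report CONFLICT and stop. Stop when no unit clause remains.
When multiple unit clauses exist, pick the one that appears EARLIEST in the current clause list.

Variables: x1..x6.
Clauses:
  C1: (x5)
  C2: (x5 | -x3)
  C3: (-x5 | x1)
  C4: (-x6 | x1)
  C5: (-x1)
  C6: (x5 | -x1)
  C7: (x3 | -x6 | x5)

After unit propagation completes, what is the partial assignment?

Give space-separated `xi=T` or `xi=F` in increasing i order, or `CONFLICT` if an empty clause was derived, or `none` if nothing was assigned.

Answer: CONFLICT

Derivation:
unit clause [5] forces x5=T; simplify:
  drop -5 from [-5, 1] -> [1]
  satisfied 4 clause(s); 3 remain; assigned so far: [5]
unit clause [1] forces x1=T; simplify:
  drop -1 from [-1] -> [] (empty!)
  satisfied 2 clause(s); 1 remain; assigned so far: [1, 5]
CONFLICT (empty clause)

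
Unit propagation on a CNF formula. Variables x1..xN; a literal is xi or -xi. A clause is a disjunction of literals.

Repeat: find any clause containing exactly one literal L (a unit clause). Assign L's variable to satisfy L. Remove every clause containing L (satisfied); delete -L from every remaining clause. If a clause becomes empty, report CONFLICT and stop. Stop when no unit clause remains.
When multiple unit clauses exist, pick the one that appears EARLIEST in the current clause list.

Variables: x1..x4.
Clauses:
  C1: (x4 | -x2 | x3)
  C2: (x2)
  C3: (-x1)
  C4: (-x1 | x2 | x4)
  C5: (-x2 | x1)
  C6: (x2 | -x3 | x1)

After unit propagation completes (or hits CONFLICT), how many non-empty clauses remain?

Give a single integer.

unit clause [2] forces x2=T; simplify:
  drop -2 from [4, -2, 3] -> [4, 3]
  drop -2 from [-2, 1] -> [1]
  satisfied 3 clause(s); 3 remain; assigned so far: [2]
unit clause [-1] forces x1=F; simplify:
  drop 1 from [1] -> [] (empty!)
  satisfied 1 clause(s); 2 remain; assigned so far: [1, 2]
CONFLICT (empty clause)

Answer: 1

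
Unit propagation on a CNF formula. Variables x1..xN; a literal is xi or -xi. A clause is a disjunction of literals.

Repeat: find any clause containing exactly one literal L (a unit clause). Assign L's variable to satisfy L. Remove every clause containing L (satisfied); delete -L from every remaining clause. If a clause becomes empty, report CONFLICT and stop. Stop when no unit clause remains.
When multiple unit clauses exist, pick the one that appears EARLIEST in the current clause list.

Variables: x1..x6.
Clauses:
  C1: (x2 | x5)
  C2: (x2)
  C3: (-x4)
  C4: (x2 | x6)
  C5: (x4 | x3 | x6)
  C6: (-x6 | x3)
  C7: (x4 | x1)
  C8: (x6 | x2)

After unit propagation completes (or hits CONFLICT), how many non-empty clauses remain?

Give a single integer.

Answer: 2

Derivation:
unit clause [2] forces x2=T; simplify:
  satisfied 4 clause(s); 4 remain; assigned so far: [2]
unit clause [-4] forces x4=F; simplify:
  drop 4 from [4, 3, 6] -> [3, 6]
  drop 4 from [4, 1] -> [1]
  satisfied 1 clause(s); 3 remain; assigned so far: [2, 4]
unit clause [1] forces x1=T; simplify:
  satisfied 1 clause(s); 2 remain; assigned so far: [1, 2, 4]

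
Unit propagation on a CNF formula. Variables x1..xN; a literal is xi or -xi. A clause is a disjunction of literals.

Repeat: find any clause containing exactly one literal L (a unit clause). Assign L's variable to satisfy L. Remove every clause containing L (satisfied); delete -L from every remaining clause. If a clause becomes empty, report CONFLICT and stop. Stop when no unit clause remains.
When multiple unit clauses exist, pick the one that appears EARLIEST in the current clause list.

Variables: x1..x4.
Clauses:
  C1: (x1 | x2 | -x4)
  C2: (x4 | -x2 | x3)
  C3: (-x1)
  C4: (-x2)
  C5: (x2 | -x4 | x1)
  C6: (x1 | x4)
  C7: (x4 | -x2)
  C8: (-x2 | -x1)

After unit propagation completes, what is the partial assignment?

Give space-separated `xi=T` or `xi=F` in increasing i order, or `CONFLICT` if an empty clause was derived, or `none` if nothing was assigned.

unit clause [-1] forces x1=F; simplify:
  drop 1 from [1, 2, -4] -> [2, -4]
  drop 1 from [2, -4, 1] -> [2, -4]
  drop 1 from [1, 4] -> [4]
  satisfied 2 clause(s); 6 remain; assigned so far: [1]
unit clause [-2] forces x2=F; simplify:
  drop 2 from [2, -4] -> [-4]
  drop 2 from [2, -4] -> [-4]
  satisfied 3 clause(s); 3 remain; assigned so far: [1, 2]
unit clause [-4] forces x4=F; simplify:
  drop 4 from [4] -> [] (empty!)
  satisfied 2 clause(s); 1 remain; assigned so far: [1, 2, 4]
CONFLICT (empty clause)

Answer: CONFLICT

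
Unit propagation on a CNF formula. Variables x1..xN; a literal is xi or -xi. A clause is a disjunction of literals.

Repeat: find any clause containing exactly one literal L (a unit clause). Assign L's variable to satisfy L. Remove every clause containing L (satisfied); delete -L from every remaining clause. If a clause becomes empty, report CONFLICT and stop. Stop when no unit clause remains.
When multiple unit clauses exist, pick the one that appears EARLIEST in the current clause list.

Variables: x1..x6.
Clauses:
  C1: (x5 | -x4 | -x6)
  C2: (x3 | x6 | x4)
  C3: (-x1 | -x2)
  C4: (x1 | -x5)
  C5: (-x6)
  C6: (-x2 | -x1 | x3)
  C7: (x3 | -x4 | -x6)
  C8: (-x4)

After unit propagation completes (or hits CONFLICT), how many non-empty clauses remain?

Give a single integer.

unit clause [-6] forces x6=F; simplify:
  drop 6 from [3, 6, 4] -> [3, 4]
  satisfied 3 clause(s); 5 remain; assigned so far: [6]
unit clause [-4] forces x4=F; simplify:
  drop 4 from [3, 4] -> [3]
  satisfied 1 clause(s); 4 remain; assigned so far: [4, 6]
unit clause [3] forces x3=T; simplify:
  satisfied 2 clause(s); 2 remain; assigned so far: [3, 4, 6]

Answer: 2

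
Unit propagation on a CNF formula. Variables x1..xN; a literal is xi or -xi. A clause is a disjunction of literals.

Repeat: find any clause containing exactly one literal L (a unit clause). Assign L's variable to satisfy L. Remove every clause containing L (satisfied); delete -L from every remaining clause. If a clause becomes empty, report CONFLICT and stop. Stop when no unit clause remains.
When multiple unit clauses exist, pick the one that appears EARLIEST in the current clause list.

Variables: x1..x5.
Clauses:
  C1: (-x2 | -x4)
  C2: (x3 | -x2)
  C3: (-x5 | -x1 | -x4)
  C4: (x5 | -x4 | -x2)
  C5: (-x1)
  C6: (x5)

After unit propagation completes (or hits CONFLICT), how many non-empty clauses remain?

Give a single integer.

unit clause [-1] forces x1=F; simplify:
  satisfied 2 clause(s); 4 remain; assigned so far: [1]
unit clause [5] forces x5=T; simplify:
  satisfied 2 clause(s); 2 remain; assigned so far: [1, 5]

Answer: 2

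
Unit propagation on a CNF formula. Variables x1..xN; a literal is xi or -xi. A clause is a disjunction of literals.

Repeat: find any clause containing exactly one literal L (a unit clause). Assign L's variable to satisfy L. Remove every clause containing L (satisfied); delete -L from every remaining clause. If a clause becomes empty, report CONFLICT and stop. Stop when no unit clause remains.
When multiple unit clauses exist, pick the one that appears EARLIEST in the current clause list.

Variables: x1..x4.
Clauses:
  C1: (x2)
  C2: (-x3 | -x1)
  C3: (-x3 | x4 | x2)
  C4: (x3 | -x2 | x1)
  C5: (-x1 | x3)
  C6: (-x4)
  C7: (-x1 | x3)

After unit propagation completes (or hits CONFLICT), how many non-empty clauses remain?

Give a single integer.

unit clause [2] forces x2=T; simplify:
  drop -2 from [3, -2, 1] -> [3, 1]
  satisfied 2 clause(s); 5 remain; assigned so far: [2]
unit clause [-4] forces x4=F; simplify:
  satisfied 1 clause(s); 4 remain; assigned so far: [2, 4]

Answer: 4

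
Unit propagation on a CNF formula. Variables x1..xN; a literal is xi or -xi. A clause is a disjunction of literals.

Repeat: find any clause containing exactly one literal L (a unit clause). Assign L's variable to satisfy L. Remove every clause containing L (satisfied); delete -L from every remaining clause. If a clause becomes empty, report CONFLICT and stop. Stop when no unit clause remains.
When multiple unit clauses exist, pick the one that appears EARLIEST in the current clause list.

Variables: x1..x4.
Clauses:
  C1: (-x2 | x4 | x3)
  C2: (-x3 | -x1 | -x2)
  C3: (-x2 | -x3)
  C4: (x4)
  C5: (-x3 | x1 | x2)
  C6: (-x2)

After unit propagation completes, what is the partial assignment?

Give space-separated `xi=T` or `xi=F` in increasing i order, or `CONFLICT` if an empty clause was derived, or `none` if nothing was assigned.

unit clause [4] forces x4=T; simplify:
  satisfied 2 clause(s); 4 remain; assigned so far: [4]
unit clause [-2] forces x2=F; simplify:
  drop 2 from [-3, 1, 2] -> [-3, 1]
  satisfied 3 clause(s); 1 remain; assigned so far: [2, 4]

Answer: x2=F x4=T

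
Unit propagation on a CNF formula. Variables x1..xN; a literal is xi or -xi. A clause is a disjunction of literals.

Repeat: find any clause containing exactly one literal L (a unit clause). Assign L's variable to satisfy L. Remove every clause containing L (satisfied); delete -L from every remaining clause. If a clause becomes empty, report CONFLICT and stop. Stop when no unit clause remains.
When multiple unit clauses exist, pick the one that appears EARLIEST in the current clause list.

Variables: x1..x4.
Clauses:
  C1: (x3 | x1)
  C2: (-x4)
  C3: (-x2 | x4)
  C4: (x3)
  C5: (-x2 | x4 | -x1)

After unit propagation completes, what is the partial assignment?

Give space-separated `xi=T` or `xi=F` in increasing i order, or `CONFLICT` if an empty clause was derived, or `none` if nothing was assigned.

unit clause [-4] forces x4=F; simplify:
  drop 4 from [-2, 4] -> [-2]
  drop 4 from [-2, 4, -1] -> [-2, -1]
  satisfied 1 clause(s); 4 remain; assigned so far: [4]
unit clause [-2] forces x2=F; simplify:
  satisfied 2 clause(s); 2 remain; assigned so far: [2, 4]
unit clause [3] forces x3=T; simplify:
  satisfied 2 clause(s); 0 remain; assigned so far: [2, 3, 4]

Answer: x2=F x3=T x4=F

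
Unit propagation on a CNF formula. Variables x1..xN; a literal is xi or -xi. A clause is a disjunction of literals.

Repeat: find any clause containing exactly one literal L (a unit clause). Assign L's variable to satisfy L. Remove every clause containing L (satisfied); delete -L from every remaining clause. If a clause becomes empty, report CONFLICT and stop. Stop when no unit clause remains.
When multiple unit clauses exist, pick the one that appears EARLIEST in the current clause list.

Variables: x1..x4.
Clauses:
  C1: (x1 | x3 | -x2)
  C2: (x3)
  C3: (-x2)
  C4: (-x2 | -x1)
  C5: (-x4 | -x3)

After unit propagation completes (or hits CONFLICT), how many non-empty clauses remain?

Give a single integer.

unit clause [3] forces x3=T; simplify:
  drop -3 from [-4, -3] -> [-4]
  satisfied 2 clause(s); 3 remain; assigned so far: [3]
unit clause [-2] forces x2=F; simplify:
  satisfied 2 clause(s); 1 remain; assigned so far: [2, 3]
unit clause [-4] forces x4=F; simplify:
  satisfied 1 clause(s); 0 remain; assigned so far: [2, 3, 4]

Answer: 0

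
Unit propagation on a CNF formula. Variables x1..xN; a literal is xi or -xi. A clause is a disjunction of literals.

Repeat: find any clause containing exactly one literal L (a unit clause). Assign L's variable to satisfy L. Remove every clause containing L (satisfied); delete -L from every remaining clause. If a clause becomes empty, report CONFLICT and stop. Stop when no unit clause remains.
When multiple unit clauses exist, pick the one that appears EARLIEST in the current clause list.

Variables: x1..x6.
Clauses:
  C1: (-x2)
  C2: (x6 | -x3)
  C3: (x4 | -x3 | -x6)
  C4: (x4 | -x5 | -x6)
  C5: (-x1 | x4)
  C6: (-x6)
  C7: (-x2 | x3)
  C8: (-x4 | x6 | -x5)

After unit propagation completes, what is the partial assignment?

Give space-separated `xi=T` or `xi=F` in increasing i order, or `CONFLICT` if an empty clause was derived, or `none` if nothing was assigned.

unit clause [-2] forces x2=F; simplify:
  satisfied 2 clause(s); 6 remain; assigned so far: [2]
unit clause [-6] forces x6=F; simplify:
  drop 6 from [6, -3] -> [-3]
  drop 6 from [-4, 6, -5] -> [-4, -5]
  satisfied 3 clause(s); 3 remain; assigned so far: [2, 6]
unit clause [-3] forces x3=F; simplify:
  satisfied 1 clause(s); 2 remain; assigned so far: [2, 3, 6]

Answer: x2=F x3=F x6=F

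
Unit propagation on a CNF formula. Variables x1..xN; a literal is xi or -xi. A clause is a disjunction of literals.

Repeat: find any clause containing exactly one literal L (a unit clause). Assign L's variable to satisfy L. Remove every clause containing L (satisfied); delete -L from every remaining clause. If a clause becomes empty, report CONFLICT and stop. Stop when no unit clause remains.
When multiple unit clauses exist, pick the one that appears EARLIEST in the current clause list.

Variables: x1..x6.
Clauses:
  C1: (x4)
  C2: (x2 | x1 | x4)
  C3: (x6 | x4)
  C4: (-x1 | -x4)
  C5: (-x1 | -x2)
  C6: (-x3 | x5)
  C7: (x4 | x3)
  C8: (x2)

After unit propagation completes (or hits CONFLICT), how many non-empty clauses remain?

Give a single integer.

unit clause [4] forces x4=T; simplify:
  drop -4 from [-1, -4] -> [-1]
  satisfied 4 clause(s); 4 remain; assigned so far: [4]
unit clause [-1] forces x1=F; simplify:
  satisfied 2 clause(s); 2 remain; assigned so far: [1, 4]
unit clause [2] forces x2=T; simplify:
  satisfied 1 clause(s); 1 remain; assigned so far: [1, 2, 4]

Answer: 1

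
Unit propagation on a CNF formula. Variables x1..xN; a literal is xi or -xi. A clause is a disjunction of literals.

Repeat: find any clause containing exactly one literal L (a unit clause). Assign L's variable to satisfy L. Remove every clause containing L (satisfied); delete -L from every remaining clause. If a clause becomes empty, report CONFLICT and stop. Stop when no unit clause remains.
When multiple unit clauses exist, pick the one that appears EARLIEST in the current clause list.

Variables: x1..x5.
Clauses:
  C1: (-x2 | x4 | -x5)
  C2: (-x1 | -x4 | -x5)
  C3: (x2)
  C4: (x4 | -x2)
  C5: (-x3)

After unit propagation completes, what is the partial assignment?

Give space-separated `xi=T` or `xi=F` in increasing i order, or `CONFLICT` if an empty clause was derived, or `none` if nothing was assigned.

unit clause [2] forces x2=T; simplify:
  drop -2 from [-2, 4, -5] -> [4, -5]
  drop -2 from [4, -2] -> [4]
  satisfied 1 clause(s); 4 remain; assigned so far: [2]
unit clause [4] forces x4=T; simplify:
  drop -4 from [-1, -4, -5] -> [-1, -5]
  satisfied 2 clause(s); 2 remain; assigned so far: [2, 4]
unit clause [-3] forces x3=F; simplify:
  satisfied 1 clause(s); 1 remain; assigned so far: [2, 3, 4]

Answer: x2=T x3=F x4=T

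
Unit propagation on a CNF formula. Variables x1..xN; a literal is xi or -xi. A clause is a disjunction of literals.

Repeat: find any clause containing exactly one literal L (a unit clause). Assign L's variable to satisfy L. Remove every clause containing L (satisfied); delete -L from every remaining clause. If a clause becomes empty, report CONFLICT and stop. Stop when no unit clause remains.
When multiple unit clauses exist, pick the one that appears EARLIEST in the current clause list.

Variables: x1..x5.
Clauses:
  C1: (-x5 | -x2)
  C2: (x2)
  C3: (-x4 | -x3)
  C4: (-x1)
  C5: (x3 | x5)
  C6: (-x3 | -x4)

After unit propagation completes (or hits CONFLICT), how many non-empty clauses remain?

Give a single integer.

Answer: 0

Derivation:
unit clause [2] forces x2=T; simplify:
  drop -2 from [-5, -2] -> [-5]
  satisfied 1 clause(s); 5 remain; assigned so far: [2]
unit clause [-5] forces x5=F; simplify:
  drop 5 from [3, 5] -> [3]
  satisfied 1 clause(s); 4 remain; assigned so far: [2, 5]
unit clause [-1] forces x1=F; simplify:
  satisfied 1 clause(s); 3 remain; assigned so far: [1, 2, 5]
unit clause [3] forces x3=T; simplify:
  drop -3 from [-4, -3] -> [-4]
  drop -3 from [-3, -4] -> [-4]
  satisfied 1 clause(s); 2 remain; assigned so far: [1, 2, 3, 5]
unit clause [-4] forces x4=F; simplify:
  satisfied 2 clause(s); 0 remain; assigned so far: [1, 2, 3, 4, 5]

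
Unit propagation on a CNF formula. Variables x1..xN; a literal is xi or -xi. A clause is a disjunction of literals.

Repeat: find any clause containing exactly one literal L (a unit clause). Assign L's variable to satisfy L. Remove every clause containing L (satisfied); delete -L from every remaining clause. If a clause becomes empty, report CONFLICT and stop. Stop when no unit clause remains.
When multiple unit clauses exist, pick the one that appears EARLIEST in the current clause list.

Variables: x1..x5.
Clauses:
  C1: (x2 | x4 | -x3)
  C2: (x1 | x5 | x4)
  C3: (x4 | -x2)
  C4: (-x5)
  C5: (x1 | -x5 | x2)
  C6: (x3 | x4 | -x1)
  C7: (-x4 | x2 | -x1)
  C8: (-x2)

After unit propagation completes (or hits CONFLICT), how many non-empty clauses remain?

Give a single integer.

Answer: 4

Derivation:
unit clause [-5] forces x5=F; simplify:
  drop 5 from [1, 5, 4] -> [1, 4]
  satisfied 2 clause(s); 6 remain; assigned so far: [5]
unit clause [-2] forces x2=F; simplify:
  drop 2 from [2, 4, -3] -> [4, -3]
  drop 2 from [-4, 2, -1] -> [-4, -1]
  satisfied 2 clause(s); 4 remain; assigned so far: [2, 5]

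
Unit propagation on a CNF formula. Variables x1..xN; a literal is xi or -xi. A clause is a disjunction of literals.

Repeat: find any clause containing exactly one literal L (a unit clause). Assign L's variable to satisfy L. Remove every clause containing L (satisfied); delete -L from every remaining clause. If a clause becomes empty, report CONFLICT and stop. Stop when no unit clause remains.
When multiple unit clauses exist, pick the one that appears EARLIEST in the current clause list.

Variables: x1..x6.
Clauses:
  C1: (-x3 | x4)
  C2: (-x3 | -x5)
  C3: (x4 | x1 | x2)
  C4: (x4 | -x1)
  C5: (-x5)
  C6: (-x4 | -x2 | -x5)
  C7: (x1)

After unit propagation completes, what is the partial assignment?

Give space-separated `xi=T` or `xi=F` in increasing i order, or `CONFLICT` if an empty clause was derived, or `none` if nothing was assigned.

unit clause [-5] forces x5=F; simplify:
  satisfied 3 clause(s); 4 remain; assigned so far: [5]
unit clause [1] forces x1=T; simplify:
  drop -1 from [4, -1] -> [4]
  satisfied 2 clause(s); 2 remain; assigned so far: [1, 5]
unit clause [4] forces x4=T; simplify:
  satisfied 2 clause(s); 0 remain; assigned so far: [1, 4, 5]

Answer: x1=T x4=T x5=F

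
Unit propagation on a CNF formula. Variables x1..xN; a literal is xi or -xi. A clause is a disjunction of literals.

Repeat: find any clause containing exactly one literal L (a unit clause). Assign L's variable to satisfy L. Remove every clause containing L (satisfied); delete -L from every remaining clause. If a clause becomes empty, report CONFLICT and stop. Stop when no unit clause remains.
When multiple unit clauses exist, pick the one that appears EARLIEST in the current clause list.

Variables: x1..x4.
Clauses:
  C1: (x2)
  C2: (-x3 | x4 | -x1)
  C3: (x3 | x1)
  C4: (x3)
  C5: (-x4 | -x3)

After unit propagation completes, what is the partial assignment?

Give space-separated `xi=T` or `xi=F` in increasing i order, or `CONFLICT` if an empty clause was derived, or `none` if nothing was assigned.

unit clause [2] forces x2=T; simplify:
  satisfied 1 clause(s); 4 remain; assigned so far: [2]
unit clause [3] forces x3=T; simplify:
  drop -3 from [-3, 4, -1] -> [4, -1]
  drop -3 from [-4, -3] -> [-4]
  satisfied 2 clause(s); 2 remain; assigned so far: [2, 3]
unit clause [-4] forces x4=F; simplify:
  drop 4 from [4, -1] -> [-1]
  satisfied 1 clause(s); 1 remain; assigned so far: [2, 3, 4]
unit clause [-1] forces x1=F; simplify:
  satisfied 1 clause(s); 0 remain; assigned so far: [1, 2, 3, 4]

Answer: x1=F x2=T x3=T x4=F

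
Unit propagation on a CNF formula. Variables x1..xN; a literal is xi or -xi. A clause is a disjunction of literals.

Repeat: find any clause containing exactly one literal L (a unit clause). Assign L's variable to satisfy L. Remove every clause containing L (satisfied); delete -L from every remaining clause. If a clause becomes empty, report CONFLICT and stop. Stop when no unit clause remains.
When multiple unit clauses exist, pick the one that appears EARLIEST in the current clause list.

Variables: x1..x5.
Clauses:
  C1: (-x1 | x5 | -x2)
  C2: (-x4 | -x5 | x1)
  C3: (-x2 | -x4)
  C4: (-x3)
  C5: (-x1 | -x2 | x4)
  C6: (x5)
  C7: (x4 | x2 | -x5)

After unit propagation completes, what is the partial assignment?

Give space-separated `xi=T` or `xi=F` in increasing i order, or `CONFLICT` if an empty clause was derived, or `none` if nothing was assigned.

Answer: x3=F x5=T

Derivation:
unit clause [-3] forces x3=F; simplify:
  satisfied 1 clause(s); 6 remain; assigned so far: [3]
unit clause [5] forces x5=T; simplify:
  drop -5 from [-4, -5, 1] -> [-4, 1]
  drop -5 from [4, 2, -5] -> [4, 2]
  satisfied 2 clause(s); 4 remain; assigned so far: [3, 5]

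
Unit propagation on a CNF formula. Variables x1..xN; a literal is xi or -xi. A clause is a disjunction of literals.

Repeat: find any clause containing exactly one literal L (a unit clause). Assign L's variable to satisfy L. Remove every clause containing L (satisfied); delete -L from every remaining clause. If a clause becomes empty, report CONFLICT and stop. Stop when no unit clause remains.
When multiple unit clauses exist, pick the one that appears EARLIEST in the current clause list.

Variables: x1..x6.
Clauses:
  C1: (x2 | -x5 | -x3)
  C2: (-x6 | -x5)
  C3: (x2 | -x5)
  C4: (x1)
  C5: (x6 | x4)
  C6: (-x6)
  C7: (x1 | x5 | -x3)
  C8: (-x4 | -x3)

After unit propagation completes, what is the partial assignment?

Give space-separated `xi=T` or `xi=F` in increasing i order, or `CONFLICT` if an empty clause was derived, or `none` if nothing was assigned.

unit clause [1] forces x1=T; simplify:
  satisfied 2 clause(s); 6 remain; assigned so far: [1]
unit clause [-6] forces x6=F; simplify:
  drop 6 from [6, 4] -> [4]
  satisfied 2 clause(s); 4 remain; assigned so far: [1, 6]
unit clause [4] forces x4=T; simplify:
  drop -4 from [-4, -3] -> [-3]
  satisfied 1 clause(s); 3 remain; assigned so far: [1, 4, 6]
unit clause [-3] forces x3=F; simplify:
  satisfied 2 clause(s); 1 remain; assigned so far: [1, 3, 4, 6]

Answer: x1=T x3=F x4=T x6=F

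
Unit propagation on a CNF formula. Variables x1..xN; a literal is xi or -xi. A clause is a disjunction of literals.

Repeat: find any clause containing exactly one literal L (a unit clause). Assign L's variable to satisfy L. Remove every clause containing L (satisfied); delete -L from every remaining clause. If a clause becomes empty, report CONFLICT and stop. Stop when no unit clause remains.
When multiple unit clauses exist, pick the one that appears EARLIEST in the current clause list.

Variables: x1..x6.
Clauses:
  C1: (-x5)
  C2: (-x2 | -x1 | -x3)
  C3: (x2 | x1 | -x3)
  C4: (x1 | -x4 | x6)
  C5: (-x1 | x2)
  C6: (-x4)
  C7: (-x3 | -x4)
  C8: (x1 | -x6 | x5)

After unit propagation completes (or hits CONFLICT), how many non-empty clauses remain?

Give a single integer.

Answer: 4

Derivation:
unit clause [-5] forces x5=F; simplify:
  drop 5 from [1, -6, 5] -> [1, -6]
  satisfied 1 clause(s); 7 remain; assigned so far: [5]
unit clause [-4] forces x4=F; simplify:
  satisfied 3 clause(s); 4 remain; assigned so far: [4, 5]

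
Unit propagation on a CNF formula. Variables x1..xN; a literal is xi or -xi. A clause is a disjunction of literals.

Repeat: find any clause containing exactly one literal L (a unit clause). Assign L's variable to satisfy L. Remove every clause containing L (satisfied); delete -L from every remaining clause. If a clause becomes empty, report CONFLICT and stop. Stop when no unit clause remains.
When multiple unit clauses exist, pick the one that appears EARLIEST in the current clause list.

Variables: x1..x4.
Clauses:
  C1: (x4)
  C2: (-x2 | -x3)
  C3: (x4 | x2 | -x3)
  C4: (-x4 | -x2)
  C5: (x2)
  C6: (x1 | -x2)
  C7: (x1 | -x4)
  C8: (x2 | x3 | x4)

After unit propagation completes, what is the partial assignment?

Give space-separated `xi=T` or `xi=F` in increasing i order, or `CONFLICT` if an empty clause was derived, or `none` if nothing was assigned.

unit clause [4] forces x4=T; simplify:
  drop -4 from [-4, -2] -> [-2]
  drop -4 from [1, -4] -> [1]
  satisfied 3 clause(s); 5 remain; assigned so far: [4]
unit clause [-2] forces x2=F; simplify:
  drop 2 from [2] -> [] (empty!)
  satisfied 3 clause(s); 2 remain; assigned so far: [2, 4]
CONFLICT (empty clause)

Answer: CONFLICT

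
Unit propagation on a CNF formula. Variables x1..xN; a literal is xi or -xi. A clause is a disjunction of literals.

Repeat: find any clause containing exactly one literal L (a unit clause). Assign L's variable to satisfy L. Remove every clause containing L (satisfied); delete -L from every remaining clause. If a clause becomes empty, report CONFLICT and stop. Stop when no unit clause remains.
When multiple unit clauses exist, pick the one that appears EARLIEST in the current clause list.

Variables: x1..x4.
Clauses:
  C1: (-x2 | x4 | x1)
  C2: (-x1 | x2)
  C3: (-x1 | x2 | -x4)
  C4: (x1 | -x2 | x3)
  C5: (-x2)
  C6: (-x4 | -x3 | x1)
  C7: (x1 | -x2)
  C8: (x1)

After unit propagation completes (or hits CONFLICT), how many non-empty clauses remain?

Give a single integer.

Answer: 1

Derivation:
unit clause [-2] forces x2=F; simplify:
  drop 2 from [-1, 2] -> [-1]
  drop 2 from [-1, 2, -4] -> [-1, -4]
  satisfied 4 clause(s); 4 remain; assigned so far: [2]
unit clause [-1] forces x1=F; simplify:
  drop 1 from [-4, -3, 1] -> [-4, -3]
  drop 1 from [1] -> [] (empty!)
  satisfied 2 clause(s); 2 remain; assigned so far: [1, 2]
CONFLICT (empty clause)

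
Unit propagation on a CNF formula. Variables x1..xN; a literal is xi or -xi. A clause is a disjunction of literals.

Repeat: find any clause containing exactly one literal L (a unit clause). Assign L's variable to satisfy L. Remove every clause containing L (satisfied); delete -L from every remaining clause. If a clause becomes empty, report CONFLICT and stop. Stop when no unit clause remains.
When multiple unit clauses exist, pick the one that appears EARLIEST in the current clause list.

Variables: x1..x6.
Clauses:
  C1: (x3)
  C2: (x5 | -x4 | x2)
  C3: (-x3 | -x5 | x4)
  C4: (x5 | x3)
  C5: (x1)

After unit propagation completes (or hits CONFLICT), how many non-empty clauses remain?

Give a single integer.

unit clause [3] forces x3=T; simplify:
  drop -3 from [-3, -5, 4] -> [-5, 4]
  satisfied 2 clause(s); 3 remain; assigned so far: [3]
unit clause [1] forces x1=T; simplify:
  satisfied 1 clause(s); 2 remain; assigned so far: [1, 3]

Answer: 2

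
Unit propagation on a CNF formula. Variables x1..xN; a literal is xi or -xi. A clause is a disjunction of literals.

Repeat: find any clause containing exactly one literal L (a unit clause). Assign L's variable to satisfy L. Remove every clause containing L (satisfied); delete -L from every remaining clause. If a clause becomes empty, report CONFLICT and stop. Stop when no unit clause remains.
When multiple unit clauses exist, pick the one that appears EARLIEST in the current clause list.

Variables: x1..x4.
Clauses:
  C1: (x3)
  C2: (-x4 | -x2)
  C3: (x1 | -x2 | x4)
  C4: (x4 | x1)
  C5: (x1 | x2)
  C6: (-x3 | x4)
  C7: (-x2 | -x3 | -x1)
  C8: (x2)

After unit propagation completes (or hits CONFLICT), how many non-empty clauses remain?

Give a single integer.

unit clause [3] forces x3=T; simplify:
  drop -3 from [-3, 4] -> [4]
  drop -3 from [-2, -3, -1] -> [-2, -1]
  satisfied 1 clause(s); 7 remain; assigned so far: [3]
unit clause [4] forces x4=T; simplify:
  drop -4 from [-4, -2] -> [-2]
  satisfied 3 clause(s); 4 remain; assigned so far: [3, 4]
unit clause [-2] forces x2=F; simplify:
  drop 2 from [1, 2] -> [1]
  drop 2 from [2] -> [] (empty!)
  satisfied 2 clause(s); 2 remain; assigned so far: [2, 3, 4]
CONFLICT (empty clause)

Answer: 1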